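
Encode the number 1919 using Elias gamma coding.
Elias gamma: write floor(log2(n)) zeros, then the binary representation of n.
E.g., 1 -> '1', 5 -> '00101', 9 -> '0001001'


num_bits = floor(log2(1919)) + 1 = 11
leading_zeros = num_bits - 1 = 10
binary(1919) = 11101111111

Elias gamma(1919) = '0000000000' + '11101111111' = 000000000011101111111 (21 bits)


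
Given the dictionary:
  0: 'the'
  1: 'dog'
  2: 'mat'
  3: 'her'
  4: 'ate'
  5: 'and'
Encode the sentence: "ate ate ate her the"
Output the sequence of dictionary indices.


Look up each word in the dictionary:
  'ate' -> 4
  'ate' -> 4
  'ate' -> 4
  'her' -> 3
  'the' -> 0

Encoded: [4, 4, 4, 3, 0]


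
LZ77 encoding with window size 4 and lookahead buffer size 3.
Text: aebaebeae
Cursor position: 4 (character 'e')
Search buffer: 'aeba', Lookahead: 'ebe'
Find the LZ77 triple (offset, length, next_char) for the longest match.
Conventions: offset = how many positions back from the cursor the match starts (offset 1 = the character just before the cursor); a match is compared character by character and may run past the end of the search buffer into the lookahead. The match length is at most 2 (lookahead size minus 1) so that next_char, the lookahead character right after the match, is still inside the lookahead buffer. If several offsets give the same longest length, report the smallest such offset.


Try each offset into the search buffer:
  offset=1 (pos 3, char 'a'): match length 0
  offset=2 (pos 2, char 'b'): match length 0
  offset=3 (pos 1, char 'e'): match length 2
  offset=4 (pos 0, char 'a'): match length 0
Longest match has length 2 at offset 3.
next_char = character at position 4 + 2 = 6 -> 'e'

Best match: offset=3, length=2 (matching 'eb' starting at position 1)
LZ77 triple: (3, 2, 'e')


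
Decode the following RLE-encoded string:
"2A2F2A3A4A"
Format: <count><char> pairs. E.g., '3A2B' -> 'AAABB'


Expanding each <count><char> pair:
  2A -> 'AA'
  2F -> 'FF'
  2A -> 'AA'
  3A -> 'AAA'
  4A -> 'AAAA'

Decoded = AAFFAAAAAAAAA


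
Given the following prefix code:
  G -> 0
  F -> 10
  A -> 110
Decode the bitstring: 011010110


Decoding step by step:
Bits 0 -> G
Bits 110 -> A
Bits 10 -> F
Bits 110 -> A


Decoded message: GAFA


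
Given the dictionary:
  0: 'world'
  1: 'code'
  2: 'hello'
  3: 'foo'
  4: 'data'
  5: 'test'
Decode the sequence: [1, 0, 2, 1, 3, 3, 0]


Look up each index in the dictionary:
  1 -> 'code'
  0 -> 'world'
  2 -> 'hello'
  1 -> 'code'
  3 -> 'foo'
  3 -> 'foo'
  0 -> 'world'

Decoded: "code world hello code foo foo world"


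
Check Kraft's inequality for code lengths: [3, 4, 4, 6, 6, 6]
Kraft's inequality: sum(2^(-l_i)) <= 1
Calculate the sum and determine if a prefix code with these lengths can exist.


Sum = 2^(-3) + 2^(-4) + 2^(-4) + 2^(-6) + 2^(-6) + 2^(-6)
    = 0.125 + 0.0625 + 0.0625 + 0.015625 + 0.015625 + 0.015625
    = 19/64 = 0.296875
Since 0.296875 <= 1, Kraft's inequality IS satisfied.
A prefix code with these lengths CAN exist.

Kraft sum = 0.296875. Satisfied.


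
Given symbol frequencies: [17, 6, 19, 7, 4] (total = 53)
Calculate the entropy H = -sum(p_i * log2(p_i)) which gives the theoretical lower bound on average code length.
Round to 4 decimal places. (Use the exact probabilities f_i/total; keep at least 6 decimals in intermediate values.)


Per-symbol terms -p_i * log2(p_i) with p_i = f_i/53:
  p = 17/53 = 0.320755: log2(p) = -1.640458, -p*log2(p) = 0.526185
  p = 6/53 = 0.113208: log2(p) = -3.142958, -p*log2(p) = 0.355807
  p = 19/53 = 0.358491: log2(p) = -1.479993, -p*log2(p) = 0.530564
  p = 7/53 = 0.132075: log2(p) = -2.920566, -p*log2(p) = 0.385735
  p = 4/53 = 0.075472: log2(p) = -3.727920, -p*log2(p) = 0.281352
H = 0.526185 + 0.355807 + 0.530564 + 0.385735 + 0.281352 = 2.079643

H = 2.0796 bits/symbol


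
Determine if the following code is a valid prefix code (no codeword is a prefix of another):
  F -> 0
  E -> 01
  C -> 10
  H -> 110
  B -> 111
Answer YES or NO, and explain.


Checking each pair (does one codeword prefix another?):
  F='0' vs E='01': prefix -- VIOLATION

NO -- this is NOT a valid prefix code. F (0) is a prefix of E (01).


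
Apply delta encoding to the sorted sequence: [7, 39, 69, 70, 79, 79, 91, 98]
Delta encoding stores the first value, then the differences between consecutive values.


First value: 7
Deltas:
  39 - 7 = 32
  69 - 39 = 30
  70 - 69 = 1
  79 - 70 = 9
  79 - 79 = 0
  91 - 79 = 12
  98 - 91 = 7


Delta encoded: [7, 32, 30, 1, 9, 0, 12, 7]


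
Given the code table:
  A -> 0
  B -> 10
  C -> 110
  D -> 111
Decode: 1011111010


Decoding:
10 -> B
111 -> D
110 -> C
10 -> B


Result: BDCB


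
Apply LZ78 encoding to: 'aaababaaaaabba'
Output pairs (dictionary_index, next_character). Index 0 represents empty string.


LZ78 encoding steps:
Dictionary: {0: ''}
Step 1: w='' (idx 0), next='a' -> output (0, 'a'), add 'a' as idx 1
Step 2: w='a' (idx 1), next='a' -> output (1, 'a'), add 'aa' as idx 2
Step 3: w='' (idx 0), next='b' -> output (0, 'b'), add 'b' as idx 3
Step 4: w='a' (idx 1), next='b' -> output (1, 'b'), add 'ab' as idx 4
Step 5: w='aa' (idx 2), next='a' -> output (2, 'a'), add 'aaa' as idx 5
Step 6: w='aa' (idx 2), next='b' -> output (2, 'b'), add 'aab' as idx 6
Step 7: w='b' (idx 3), next='a' -> output (3, 'a'), add 'ba' as idx 7


Encoded: [(0, 'a'), (1, 'a'), (0, 'b'), (1, 'b'), (2, 'a'), (2, 'b'), (3, 'a')]


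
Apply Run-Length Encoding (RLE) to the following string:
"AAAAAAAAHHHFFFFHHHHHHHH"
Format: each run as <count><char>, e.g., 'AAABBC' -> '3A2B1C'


Scanning runs left to right:
  i=0: run of 'A' x 8 -> '8A'
  i=8: run of 'H' x 3 -> '3H'
  i=11: run of 'F' x 4 -> '4F'
  i=15: run of 'H' x 8 -> '8H'

RLE = 8A3H4F8H


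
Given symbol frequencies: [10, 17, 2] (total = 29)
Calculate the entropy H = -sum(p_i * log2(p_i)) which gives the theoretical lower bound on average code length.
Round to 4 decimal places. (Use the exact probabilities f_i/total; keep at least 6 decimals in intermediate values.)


Per-symbol terms -p_i * log2(p_i) with p_i = f_i/29:
  p = 10/29 = 0.344828: log2(p) = -1.536053, -p*log2(p) = 0.529673
  p = 17/29 = 0.586207: log2(p) = -0.770518, -p*log2(p) = 0.451683
  p = 2/29 = 0.068966: log2(p) = -3.857981, -p*log2(p) = 0.266068
H = 0.529673 + 0.451683 + 0.266068 = 1.247424

H = 1.2474 bits/symbol


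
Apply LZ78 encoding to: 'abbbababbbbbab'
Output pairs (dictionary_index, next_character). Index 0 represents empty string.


LZ78 encoding steps:
Dictionary: {0: ''}
Step 1: w='' (idx 0), next='a' -> output (0, 'a'), add 'a' as idx 1
Step 2: w='' (idx 0), next='b' -> output (0, 'b'), add 'b' as idx 2
Step 3: w='b' (idx 2), next='b' -> output (2, 'b'), add 'bb' as idx 3
Step 4: w='a' (idx 1), next='b' -> output (1, 'b'), add 'ab' as idx 4
Step 5: w='ab' (idx 4), next='b' -> output (4, 'b'), add 'abb' as idx 5
Step 6: w='bb' (idx 3), next='b' -> output (3, 'b'), add 'bbb' as idx 6
Step 7: w='ab' (idx 4), end of input -> output (4, '')


Encoded: [(0, 'a'), (0, 'b'), (2, 'b'), (1, 'b'), (4, 'b'), (3, 'b'), (4, '')]


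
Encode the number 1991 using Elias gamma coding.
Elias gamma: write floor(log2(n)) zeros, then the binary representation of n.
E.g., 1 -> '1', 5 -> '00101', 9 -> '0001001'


num_bits = floor(log2(1991)) + 1 = 11
leading_zeros = num_bits - 1 = 10
binary(1991) = 11111000111

Elias gamma(1991) = '0000000000' + '11111000111' = 000000000011111000111 (21 bits)


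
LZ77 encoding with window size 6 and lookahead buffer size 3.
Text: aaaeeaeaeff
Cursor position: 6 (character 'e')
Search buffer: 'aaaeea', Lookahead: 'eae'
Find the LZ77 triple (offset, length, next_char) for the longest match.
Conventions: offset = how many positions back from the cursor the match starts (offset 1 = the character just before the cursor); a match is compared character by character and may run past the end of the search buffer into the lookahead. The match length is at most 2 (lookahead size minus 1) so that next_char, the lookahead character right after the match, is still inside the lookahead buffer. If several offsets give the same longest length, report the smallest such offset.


Try each offset into the search buffer:
  offset=1 (pos 5, char 'a'): match length 0
  offset=2 (pos 4, char 'e'): match length 2
  offset=3 (pos 3, char 'e'): match length 1
  offset=4 (pos 2, char 'a'): match length 0
  offset=5 (pos 1, char 'a'): match length 0
  offset=6 (pos 0, char 'a'): match length 0
Longest match has length 2 at offset 2.
next_char = character at position 6 + 2 = 8 -> 'e'

Best match: offset=2, length=2 (matching 'ea' starting at position 4)
LZ77 triple: (2, 2, 'e')


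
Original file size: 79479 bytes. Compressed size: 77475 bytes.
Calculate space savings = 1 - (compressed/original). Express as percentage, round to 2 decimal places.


ratio = compressed/original = 77475/79479 = 0.974786
savings = 1 - ratio = 1 - 0.974786 = 0.025214
as a percentage: 0.025214 * 100 = 2.52%

Space savings = 1 - 77475/79479 = 2.52%


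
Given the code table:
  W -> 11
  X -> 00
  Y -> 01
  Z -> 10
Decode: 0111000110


Decoding:
01 -> Y
11 -> W
00 -> X
01 -> Y
10 -> Z


Result: YWXYZ


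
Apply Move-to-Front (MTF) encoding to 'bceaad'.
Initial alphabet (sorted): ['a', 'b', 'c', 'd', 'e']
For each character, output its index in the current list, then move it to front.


MTF encoding:
'b': index 1 in ['a', 'b', 'c', 'd', 'e'] -> ['b', 'a', 'c', 'd', 'e']
'c': index 2 in ['b', 'a', 'c', 'd', 'e'] -> ['c', 'b', 'a', 'd', 'e']
'e': index 4 in ['c', 'b', 'a', 'd', 'e'] -> ['e', 'c', 'b', 'a', 'd']
'a': index 3 in ['e', 'c', 'b', 'a', 'd'] -> ['a', 'e', 'c', 'b', 'd']
'a': index 0 in ['a', 'e', 'c', 'b', 'd'] -> ['a', 'e', 'c', 'b', 'd']
'd': index 4 in ['a', 'e', 'c', 'b', 'd'] -> ['d', 'a', 'e', 'c', 'b']


Output: [1, 2, 4, 3, 0, 4]


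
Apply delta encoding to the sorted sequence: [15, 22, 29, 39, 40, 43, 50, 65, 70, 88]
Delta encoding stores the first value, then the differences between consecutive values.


First value: 15
Deltas:
  22 - 15 = 7
  29 - 22 = 7
  39 - 29 = 10
  40 - 39 = 1
  43 - 40 = 3
  50 - 43 = 7
  65 - 50 = 15
  70 - 65 = 5
  88 - 70 = 18


Delta encoded: [15, 7, 7, 10, 1, 3, 7, 15, 5, 18]


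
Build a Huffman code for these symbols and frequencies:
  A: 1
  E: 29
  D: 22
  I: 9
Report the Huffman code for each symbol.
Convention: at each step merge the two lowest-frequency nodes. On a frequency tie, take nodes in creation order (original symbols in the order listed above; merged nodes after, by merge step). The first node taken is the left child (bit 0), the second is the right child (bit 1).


Huffman tree construction:
Step 1: Merge A(1) + I(9) = 10
Step 2: Merge (A+I)(10) + D(22) = 32
Step 3: Merge E(29) + ((A+I)+D)(32) = 61
Read each symbol's code off the tree from the root (left child = 0, right child = 1).

Codes:
  A: 100 (length 3)
  E: 0 (length 1)
  D: 11 (length 2)
  I: 101 (length 3)
Average code length: 103/61 = 1.6885 bits/symbol


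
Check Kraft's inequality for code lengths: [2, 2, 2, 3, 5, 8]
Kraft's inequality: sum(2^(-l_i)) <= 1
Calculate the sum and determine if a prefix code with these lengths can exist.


Sum = 2^(-2) + 2^(-2) + 2^(-2) + 2^(-3) + 2^(-5) + 2^(-8)
    = 0.25 + 0.25 + 0.25 + 0.125 + 0.03125 + 0.00390625
    = 233/256 = 0.91015625
Since 0.91015625 <= 1, Kraft's inequality IS satisfied.
A prefix code with these lengths CAN exist.

Kraft sum = 0.91015625. Satisfied.


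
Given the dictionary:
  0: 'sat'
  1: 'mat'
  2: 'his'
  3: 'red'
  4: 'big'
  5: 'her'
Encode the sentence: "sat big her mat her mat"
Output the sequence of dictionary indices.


Look up each word in the dictionary:
  'sat' -> 0
  'big' -> 4
  'her' -> 5
  'mat' -> 1
  'her' -> 5
  'mat' -> 1

Encoded: [0, 4, 5, 1, 5, 1]


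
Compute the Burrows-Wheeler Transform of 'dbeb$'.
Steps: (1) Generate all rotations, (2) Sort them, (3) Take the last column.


Rotations (sorted):
  0: $dbeb -> last char: b
  1: b$dbe -> last char: e
  2: beb$d -> last char: d
  3: dbeb$ -> last char: $
  4: eb$db -> last char: b


BWT = bed$b


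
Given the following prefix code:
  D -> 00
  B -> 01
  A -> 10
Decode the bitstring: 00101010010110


Decoding step by step:
Bits 00 -> D
Bits 10 -> A
Bits 10 -> A
Bits 10 -> A
Bits 01 -> B
Bits 01 -> B
Bits 10 -> A


Decoded message: DAAABBA


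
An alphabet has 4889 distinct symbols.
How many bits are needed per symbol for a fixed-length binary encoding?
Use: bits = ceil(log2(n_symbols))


log2(4889) = 12.2553
Bracket: 2^12 = 4096 < 4889 <= 2^13 = 8192
So ceil(log2(4889)) = 13

bits = ceil(log2(4889)) = ceil(12.2553) = 13 bits


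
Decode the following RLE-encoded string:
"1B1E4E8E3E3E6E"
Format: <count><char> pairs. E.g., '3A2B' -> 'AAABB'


Expanding each <count><char> pair:
  1B -> 'B'
  1E -> 'E'
  4E -> 'EEEE'
  8E -> 'EEEEEEEE'
  3E -> 'EEE'
  3E -> 'EEE'
  6E -> 'EEEEEE'

Decoded = BEEEEEEEEEEEEEEEEEEEEEEEEE


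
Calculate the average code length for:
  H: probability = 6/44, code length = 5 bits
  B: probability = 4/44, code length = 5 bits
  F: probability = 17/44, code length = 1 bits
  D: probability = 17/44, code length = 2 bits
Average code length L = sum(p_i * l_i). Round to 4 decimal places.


Weighted contributions p_i * l_i:
  H: (6/44) * 5 = 30/44
  B: (4/44) * 5 = 20/44
  F: (17/44) * 1 = 17/44
  D: (17/44) * 2 = 34/44
Sum = (30 + 20 + 17 + 34)/44 = 101/44

L = 101/44 = 2.2955 bits/symbol


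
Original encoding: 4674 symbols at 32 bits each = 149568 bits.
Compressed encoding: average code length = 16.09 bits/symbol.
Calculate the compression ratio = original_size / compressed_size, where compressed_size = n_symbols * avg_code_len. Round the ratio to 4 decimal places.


original_size = n_symbols * orig_bits = 4674 * 32 = 149568 bits
compressed_size = n_symbols * avg_code_len = 4674 * 16.09 = 75204.66 bits
ratio = original_size / compressed_size = 149568 / 75204.66 = 1.9888

Compression ratio = 1.9888


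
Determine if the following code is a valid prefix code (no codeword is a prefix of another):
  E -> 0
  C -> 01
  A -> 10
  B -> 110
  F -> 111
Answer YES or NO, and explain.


Checking each pair (does one codeword prefix another?):
  E='0' vs C='01': prefix -- VIOLATION

NO -- this is NOT a valid prefix code. E (0) is a prefix of C (01).


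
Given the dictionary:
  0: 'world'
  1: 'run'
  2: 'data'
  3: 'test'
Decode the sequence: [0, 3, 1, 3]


Look up each index in the dictionary:
  0 -> 'world'
  3 -> 'test'
  1 -> 'run'
  3 -> 'test'

Decoded: "world test run test"


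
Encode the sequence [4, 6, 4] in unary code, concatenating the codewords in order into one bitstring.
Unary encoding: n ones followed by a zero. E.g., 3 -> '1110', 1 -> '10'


Encode each number as n ones followed by a terminating 0:
  4 -> 11110 (5 bits)
  6 -> 1111110 (7 bits)
  4 -> 11110 (5 bits)
Total length = 5 + 7 + 5 = 17 bits.

Unary([4, 6, 4]) = 11110111111011110 (17 bits)


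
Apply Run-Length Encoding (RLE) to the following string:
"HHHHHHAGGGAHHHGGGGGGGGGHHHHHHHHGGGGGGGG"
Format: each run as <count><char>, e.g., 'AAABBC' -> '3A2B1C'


Scanning runs left to right:
  i=0: run of 'H' x 6 -> '6H'
  i=6: run of 'A' x 1 -> '1A'
  i=7: run of 'G' x 3 -> '3G'
  i=10: run of 'A' x 1 -> '1A'
  i=11: run of 'H' x 3 -> '3H'
  i=14: run of 'G' x 9 -> '9G'
  i=23: run of 'H' x 8 -> '8H'
  i=31: run of 'G' x 8 -> '8G'

RLE = 6H1A3G1A3H9G8H8G


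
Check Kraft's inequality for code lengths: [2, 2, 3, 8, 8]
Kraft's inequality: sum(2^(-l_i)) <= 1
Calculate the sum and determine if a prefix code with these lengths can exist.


Sum = 2^(-2) + 2^(-2) + 2^(-3) + 2^(-8) + 2^(-8)
    = 0.25 + 0.25 + 0.125 + 0.00390625 + 0.00390625
    = 162/256 = 0.6328125
Since 0.6328125 <= 1, Kraft's inequality IS satisfied.
A prefix code with these lengths CAN exist.

Kraft sum = 0.6328125. Satisfied.


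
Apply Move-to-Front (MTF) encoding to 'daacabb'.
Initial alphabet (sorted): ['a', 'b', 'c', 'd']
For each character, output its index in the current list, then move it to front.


MTF encoding:
'd': index 3 in ['a', 'b', 'c', 'd'] -> ['d', 'a', 'b', 'c']
'a': index 1 in ['d', 'a', 'b', 'c'] -> ['a', 'd', 'b', 'c']
'a': index 0 in ['a', 'd', 'b', 'c'] -> ['a', 'd', 'b', 'c']
'c': index 3 in ['a', 'd', 'b', 'c'] -> ['c', 'a', 'd', 'b']
'a': index 1 in ['c', 'a', 'd', 'b'] -> ['a', 'c', 'd', 'b']
'b': index 3 in ['a', 'c', 'd', 'b'] -> ['b', 'a', 'c', 'd']
'b': index 0 in ['b', 'a', 'c', 'd'] -> ['b', 'a', 'c', 'd']


Output: [3, 1, 0, 3, 1, 3, 0]


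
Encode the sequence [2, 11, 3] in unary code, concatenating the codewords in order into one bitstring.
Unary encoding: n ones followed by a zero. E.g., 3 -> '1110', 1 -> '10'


Encode each number as n ones followed by a terminating 0:
  2 -> 110 (3 bits)
  11 -> 111111111110 (12 bits)
  3 -> 1110 (4 bits)
Total length = 3 + 12 + 4 = 19 bits.

Unary([2, 11, 3]) = 1101111111111101110 (19 bits)


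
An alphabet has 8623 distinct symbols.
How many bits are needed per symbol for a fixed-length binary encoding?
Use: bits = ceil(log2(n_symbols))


log2(8623) = 13.074
Bracket: 2^13 = 8192 < 8623 <= 2^14 = 16384
So ceil(log2(8623)) = 14

bits = ceil(log2(8623)) = ceil(13.074) = 14 bits


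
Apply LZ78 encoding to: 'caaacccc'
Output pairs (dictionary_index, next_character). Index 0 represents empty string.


LZ78 encoding steps:
Dictionary: {0: ''}
Step 1: w='' (idx 0), next='c' -> output (0, 'c'), add 'c' as idx 1
Step 2: w='' (idx 0), next='a' -> output (0, 'a'), add 'a' as idx 2
Step 3: w='a' (idx 2), next='a' -> output (2, 'a'), add 'aa' as idx 3
Step 4: w='c' (idx 1), next='c' -> output (1, 'c'), add 'cc' as idx 4
Step 5: w='cc' (idx 4), end of input -> output (4, '')


Encoded: [(0, 'c'), (0, 'a'), (2, 'a'), (1, 'c'), (4, '')]


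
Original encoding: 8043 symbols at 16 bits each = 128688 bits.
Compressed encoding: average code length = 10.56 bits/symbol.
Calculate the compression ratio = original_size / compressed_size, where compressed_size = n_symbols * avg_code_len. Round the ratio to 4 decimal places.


original_size = n_symbols * orig_bits = 8043 * 16 = 128688 bits
compressed_size = n_symbols * avg_code_len = 8043 * 10.56 = 84934.08 bits
ratio = original_size / compressed_size = 128688 / 84934.08 = 1.5152

Compression ratio = 1.5152


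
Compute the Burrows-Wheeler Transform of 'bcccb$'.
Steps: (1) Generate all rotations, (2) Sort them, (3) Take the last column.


Rotations (sorted):
  0: $bcccb -> last char: b
  1: b$bccc -> last char: c
  2: bcccb$ -> last char: $
  3: cb$bcc -> last char: c
  4: ccb$bc -> last char: c
  5: cccb$b -> last char: b


BWT = bc$ccb


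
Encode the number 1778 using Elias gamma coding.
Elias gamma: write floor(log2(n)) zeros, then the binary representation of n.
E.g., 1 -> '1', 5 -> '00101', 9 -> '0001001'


num_bits = floor(log2(1778)) + 1 = 11
leading_zeros = num_bits - 1 = 10
binary(1778) = 11011110010

Elias gamma(1778) = '0000000000' + '11011110010' = 000000000011011110010 (21 bits)


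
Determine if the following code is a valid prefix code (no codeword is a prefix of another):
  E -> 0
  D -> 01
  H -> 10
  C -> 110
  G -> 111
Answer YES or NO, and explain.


Checking each pair (does one codeword prefix another?):
  E='0' vs D='01': prefix -- VIOLATION

NO -- this is NOT a valid prefix code. E (0) is a prefix of D (01).


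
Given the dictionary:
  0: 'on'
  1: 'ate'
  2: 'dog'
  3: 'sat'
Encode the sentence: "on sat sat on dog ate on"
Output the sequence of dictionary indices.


Look up each word in the dictionary:
  'on' -> 0
  'sat' -> 3
  'sat' -> 3
  'on' -> 0
  'dog' -> 2
  'ate' -> 1
  'on' -> 0

Encoded: [0, 3, 3, 0, 2, 1, 0]


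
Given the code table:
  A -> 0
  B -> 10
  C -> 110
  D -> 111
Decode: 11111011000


Decoding:
111 -> D
110 -> C
110 -> C
0 -> A
0 -> A


Result: DCCAA


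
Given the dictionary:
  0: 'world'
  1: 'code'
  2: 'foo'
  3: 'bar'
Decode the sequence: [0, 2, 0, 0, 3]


Look up each index in the dictionary:
  0 -> 'world'
  2 -> 'foo'
  0 -> 'world'
  0 -> 'world'
  3 -> 'bar'

Decoded: "world foo world world bar"


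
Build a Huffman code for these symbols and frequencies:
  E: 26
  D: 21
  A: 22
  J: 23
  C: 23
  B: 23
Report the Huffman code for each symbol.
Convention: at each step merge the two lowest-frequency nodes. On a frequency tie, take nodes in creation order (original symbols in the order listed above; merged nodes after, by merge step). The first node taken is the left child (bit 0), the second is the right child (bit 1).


Huffman tree construction:
Step 1: Merge D(21) + A(22) = 43
Step 2: Merge J(23) + C(23) = 46
Step 3: Merge B(23) + E(26) = 49
Step 4: Merge (D+A)(43) + (J+C)(46) = 89
Step 5: Merge (B+E)(49) + ((D+A)+(J+C))(89) = 138
Read each symbol's code off the tree from the root (left child = 0, right child = 1).

Codes:
  E: 01 (length 2)
  D: 100 (length 3)
  A: 101 (length 3)
  J: 110 (length 3)
  C: 111 (length 3)
  B: 00 (length 2)
Average code length: 365/138 = 2.6449 bits/symbol


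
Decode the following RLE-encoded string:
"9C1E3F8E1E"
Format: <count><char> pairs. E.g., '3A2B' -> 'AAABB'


Expanding each <count><char> pair:
  9C -> 'CCCCCCCCC'
  1E -> 'E'
  3F -> 'FFF'
  8E -> 'EEEEEEEE'
  1E -> 'E'

Decoded = CCCCCCCCCEFFFEEEEEEEEE


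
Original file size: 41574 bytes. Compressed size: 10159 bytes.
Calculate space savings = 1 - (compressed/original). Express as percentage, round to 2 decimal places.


ratio = compressed/original = 10159/41574 = 0.244359
savings = 1 - ratio = 1 - 0.244359 = 0.755641
as a percentage: 0.755641 * 100 = 75.56%

Space savings = 1 - 10159/41574 = 75.56%


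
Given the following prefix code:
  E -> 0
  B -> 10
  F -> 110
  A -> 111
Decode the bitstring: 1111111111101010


Decoding step by step:
Bits 111 -> A
Bits 111 -> A
Bits 111 -> A
Bits 110 -> F
Bits 10 -> B
Bits 10 -> B


Decoded message: AAAFBB


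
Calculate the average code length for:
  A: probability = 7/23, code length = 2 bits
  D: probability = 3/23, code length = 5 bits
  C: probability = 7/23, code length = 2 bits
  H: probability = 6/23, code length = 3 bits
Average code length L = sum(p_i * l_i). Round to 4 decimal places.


Weighted contributions p_i * l_i:
  A: (7/23) * 2 = 14/23
  D: (3/23) * 5 = 15/23
  C: (7/23) * 2 = 14/23
  H: (6/23) * 3 = 18/23
Sum = (14 + 15 + 14 + 18)/23 = 61/23

L = 61/23 = 2.6522 bits/symbol


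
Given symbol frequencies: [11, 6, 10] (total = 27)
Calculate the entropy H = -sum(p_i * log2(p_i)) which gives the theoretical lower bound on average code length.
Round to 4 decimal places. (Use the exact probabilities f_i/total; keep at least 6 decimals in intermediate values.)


Per-symbol terms -p_i * log2(p_i) with p_i = f_i/27:
  p = 11/27 = 0.407407: log2(p) = -1.295456, -p*log2(p) = 0.527778
  p = 6/27 = 0.222222: log2(p) = -2.169925, -p*log2(p) = 0.482206
  p = 10/27 = 0.370370: log2(p) = -1.432959, -p*log2(p) = 0.530726
H = 0.527778 + 0.482206 + 0.530726 = 1.540710

H = 1.5407 bits/symbol


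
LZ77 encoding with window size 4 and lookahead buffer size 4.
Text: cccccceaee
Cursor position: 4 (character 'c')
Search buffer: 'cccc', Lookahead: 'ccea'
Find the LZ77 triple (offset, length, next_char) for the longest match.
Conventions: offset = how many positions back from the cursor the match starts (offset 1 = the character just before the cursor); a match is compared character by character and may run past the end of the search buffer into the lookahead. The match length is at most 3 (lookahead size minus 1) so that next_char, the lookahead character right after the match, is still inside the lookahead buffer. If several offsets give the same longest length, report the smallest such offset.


Try each offset into the search buffer:
  offset=1 (pos 3, char 'c'): match length 2
  offset=2 (pos 2, char 'c'): match length 2
  offset=3 (pos 1, char 'c'): match length 2
  offset=4 (pos 0, char 'c'): match length 2
Longest match has length 2, found at offsets 1, 2, 3, 4; take the smallest, offset 1.
next_char = character at position 4 + 2 = 6 -> 'e'

Best match: offset=1, length=2 (matching 'cc' starting at position 3)
LZ77 triple: (1, 2, 'e')


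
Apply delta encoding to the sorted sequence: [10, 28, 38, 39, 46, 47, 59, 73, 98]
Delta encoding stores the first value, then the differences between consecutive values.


First value: 10
Deltas:
  28 - 10 = 18
  38 - 28 = 10
  39 - 38 = 1
  46 - 39 = 7
  47 - 46 = 1
  59 - 47 = 12
  73 - 59 = 14
  98 - 73 = 25


Delta encoded: [10, 18, 10, 1, 7, 1, 12, 14, 25]


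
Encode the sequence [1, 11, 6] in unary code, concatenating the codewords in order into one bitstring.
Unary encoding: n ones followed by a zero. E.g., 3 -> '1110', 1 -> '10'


Encode each number as n ones followed by a terminating 0:
  1 -> 10 (2 bits)
  11 -> 111111111110 (12 bits)
  6 -> 1111110 (7 bits)
Total length = 2 + 12 + 7 = 21 bits.

Unary([1, 11, 6]) = 101111111111101111110 (21 bits)


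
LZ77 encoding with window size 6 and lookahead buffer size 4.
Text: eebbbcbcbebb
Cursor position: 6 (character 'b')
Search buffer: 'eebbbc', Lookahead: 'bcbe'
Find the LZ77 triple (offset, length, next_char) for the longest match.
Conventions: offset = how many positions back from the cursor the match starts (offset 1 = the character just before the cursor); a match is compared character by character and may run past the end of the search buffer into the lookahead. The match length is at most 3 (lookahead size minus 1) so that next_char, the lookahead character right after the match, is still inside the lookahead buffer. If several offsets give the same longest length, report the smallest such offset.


Try each offset into the search buffer:
  offset=1 (pos 5, char 'c'): match length 0
  offset=2 (pos 4, char 'b'): match length 3
  offset=3 (pos 3, char 'b'): match length 1
  offset=4 (pos 2, char 'b'): match length 1
  offset=5 (pos 1, char 'e'): match length 0
  offset=6 (pos 0, char 'e'): match length 0
Longest match has length 3 at offset 2.
next_char = character at position 6 + 3 = 9 -> 'e'

Best match: offset=2, length=3 (matching 'bcb' starting at position 4)
LZ77 triple: (2, 3, 'e')


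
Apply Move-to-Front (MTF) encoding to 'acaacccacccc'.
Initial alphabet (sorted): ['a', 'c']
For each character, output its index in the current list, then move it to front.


MTF encoding:
'a': index 0 in ['a', 'c'] -> ['a', 'c']
'c': index 1 in ['a', 'c'] -> ['c', 'a']
'a': index 1 in ['c', 'a'] -> ['a', 'c']
'a': index 0 in ['a', 'c'] -> ['a', 'c']
'c': index 1 in ['a', 'c'] -> ['c', 'a']
'c': index 0 in ['c', 'a'] -> ['c', 'a']
'c': index 0 in ['c', 'a'] -> ['c', 'a']
'a': index 1 in ['c', 'a'] -> ['a', 'c']
'c': index 1 in ['a', 'c'] -> ['c', 'a']
'c': index 0 in ['c', 'a'] -> ['c', 'a']
'c': index 0 in ['c', 'a'] -> ['c', 'a']
'c': index 0 in ['c', 'a'] -> ['c', 'a']


Output: [0, 1, 1, 0, 1, 0, 0, 1, 1, 0, 0, 0]


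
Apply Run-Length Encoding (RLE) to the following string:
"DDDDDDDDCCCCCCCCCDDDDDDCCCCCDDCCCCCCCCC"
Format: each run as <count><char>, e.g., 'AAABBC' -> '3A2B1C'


Scanning runs left to right:
  i=0: run of 'D' x 8 -> '8D'
  i=8: run of 'C' x 9 -> '9C'
  i=17: run of 'D' x 6 -> '6D'
  i=23: run of 'C' x 5 -> '5C'
  i=28: run of 'D' x 2 -> '2D'
  i=30: run of 'C' x 9 -> '9C'

RLE = 8D9C6D5C2D9C


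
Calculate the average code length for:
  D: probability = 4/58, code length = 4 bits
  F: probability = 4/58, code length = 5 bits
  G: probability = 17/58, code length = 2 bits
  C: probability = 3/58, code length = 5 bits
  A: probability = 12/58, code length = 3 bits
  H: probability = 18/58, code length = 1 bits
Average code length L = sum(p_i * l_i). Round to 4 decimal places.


Weighted contributions p_i * l_i:
  D: (4/58) * 4 = 16/58
  F: (4/58) * 5 = 20/58
  G: (17/58) * 2 = 34/58
  C: (3/58) * 5 = 15/58
  A: (12/58) * 3 = 36/58
  H: (18/58) * 1 = 18/58
Sum = (16 + 20 + 34 + 15 + 36 + 18)/58 = 139/58

L = 139/58 = 2.3966 bits/symbol


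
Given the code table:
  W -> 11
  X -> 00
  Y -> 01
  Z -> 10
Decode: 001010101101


Decoding:
00 -> X
10 -> Z
10 -> Z
10 -> Z
11 -> W
01 -> Y


Result: XZZZWY


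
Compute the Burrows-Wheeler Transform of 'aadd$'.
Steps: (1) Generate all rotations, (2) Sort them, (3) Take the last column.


Rotations (sorted):
  0: $aadd -> last char: d
  1: aadd$ -> last char: $
  2: add$a -> last char: a
  3: d$aad -> last char: d
  4: dd$aa -> last char: a


BWT = d$ada


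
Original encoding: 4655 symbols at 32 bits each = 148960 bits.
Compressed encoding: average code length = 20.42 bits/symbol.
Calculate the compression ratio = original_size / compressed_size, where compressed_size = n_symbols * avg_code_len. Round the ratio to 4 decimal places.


original_size = n_symbols * orig_bits = 4655 * 32 = 148960 bits
compressed_size = n_symbols * avg_code_len = 4655 * 20.42 = 95055.1 bits
ratio = original_size / compressed_size = 148960 / 95055.1 = 1.5671

Compression ratio = 1.5671


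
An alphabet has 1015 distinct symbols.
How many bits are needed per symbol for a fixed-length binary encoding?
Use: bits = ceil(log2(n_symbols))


log2(1015) = 9.9873
Bracket: 2^9 = 512 < 1015 <= 2^10 = 1024
So ceil(log2(1015)) = 10

bits = ceil(log2(1015)) = ceil(9.9873) = 10 bits


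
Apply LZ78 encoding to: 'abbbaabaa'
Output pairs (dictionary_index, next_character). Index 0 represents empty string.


LZ78 encoding steps:
Dictionary: {0: ''}
Step 1: w='' (idx 0), next='a' -> output (0, 'a'), add 'a' as idx 1
Step 2: w='' (idx 0), next='b' -> output (0, 'b'), add 'b' as idx 2
Step 3: w='b' (idx 2), next='b' -> output (2, 'b'), add 'bb' as idx 3
Step 4: w='a' (idx 1), next='a' -> output (1, 'a'), add 'aa' as idx 4
Step 5: w='b' (idx 2), next='a' -> output (2, 'a'), add 'ba' as idx 5
Step 6: w='a' (idx 1), end of input -> output (1, '')


Encoded: [(0, 'a'), (0, 'b'), (2, 'b'), (1, 'a'), (2, 'a'), (1, '')]


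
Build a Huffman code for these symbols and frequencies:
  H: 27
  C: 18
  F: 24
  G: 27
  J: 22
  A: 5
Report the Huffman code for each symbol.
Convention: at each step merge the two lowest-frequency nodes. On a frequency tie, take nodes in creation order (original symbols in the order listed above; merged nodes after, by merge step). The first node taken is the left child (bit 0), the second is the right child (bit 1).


Huffman tree construction:
Step 1: Merge A(5) + C(18) = 23
Step 2: Merge J(22) + (A+C)(23) = 45
Step 3: Merge F(24) + H(27) = 51
Step 4: Merge G(27) + (J+(A+C))(45) = 72
Step 5: Merge (F+H)(51) + (G+(J+(A+C)))(72) = 123
Read each symbol's code off the tree from the root (left child = 0, right child = 1).

Codes:
  H: 01 (length 2)
  C: 1111 (length 4)
  F: 00 (length 2)
  G: 10 (length 2)
  J: 110 (length 3)
  A: 1110 (length 4)
Average code length: 314/123 = 2.5528 bits/symbol


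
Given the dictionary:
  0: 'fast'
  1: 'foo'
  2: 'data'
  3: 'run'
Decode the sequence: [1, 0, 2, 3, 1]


Look up each index in the dictionary:
  1 -> 'foo'
  0 -> 'fast'
  2 -> 'data'
  3 -> 'run'
  1 -> 'foo'

Decoded: "foo fast data run foo"


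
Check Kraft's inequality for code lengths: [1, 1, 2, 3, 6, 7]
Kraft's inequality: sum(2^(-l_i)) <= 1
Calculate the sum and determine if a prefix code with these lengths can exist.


Sum = 2^(-1) + 2^(-1) + 2^(-2) + 2^(-3) + 2^(-6) + 2^(-7)
    = 0.5 + 0.5 + 0.25 + 0.125 + 0.015625 + 0.0078125
    = 179/128 = 1.3984375
Since 1.3984375 > 1, Kraft's inequality is NOT satisfied.
A prefix code with these lengths CANNOT exist.

Kraft sum = 1.3984375. Not satisfied.


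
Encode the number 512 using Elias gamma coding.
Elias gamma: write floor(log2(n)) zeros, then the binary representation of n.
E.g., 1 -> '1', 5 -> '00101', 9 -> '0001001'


num_bits = floor(log2(512)) + 1 = 10
leading_zeros = num_bits - 1 = 9
binary(512) = 1000000000

Elias gamma(512) = '000000000' + '1000000000' = 0000000001000000000 (19 bits)


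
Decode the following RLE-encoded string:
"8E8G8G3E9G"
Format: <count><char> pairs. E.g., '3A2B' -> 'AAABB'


Expanding each <count><char> pair:
  8E -> 'EEEEEEEE'
  8G -> 'GGGGGGGG'
  8G -> 'GGGGGGGG'
  3E -> 'EEE'
  9G -> 'GGGGGGGGG'

Decoded = EEEEEEEEGGGGGGGGGGGGGGGGEEEGGGGGGGGG


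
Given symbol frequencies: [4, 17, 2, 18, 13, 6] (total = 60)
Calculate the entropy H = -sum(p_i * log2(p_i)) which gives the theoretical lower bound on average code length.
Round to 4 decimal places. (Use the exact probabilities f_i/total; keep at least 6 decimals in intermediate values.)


Per-symbol terms -p_i * log2(p_i) with p_i = f_i/60:
  p = 4/60 = 0.066667: log2(p) = -3.906891, -p*log2(p) = 0.260459
  p = 17/60 = 0.283333: log2(p) = -1.819428, -p*log2(p) = 0.515505
  p = 2/60 = 0.033333: log2(p) = -4.906891, -p*log2(p) = 0.163563
  p = 18/60 = 0.300000: log2(p) = -1.736966, -p*log2(p) = 0.521090
  p = 13/60 = 0.216667: log2(p) = -2.206451, -p*log2(p) = 0.478064
  p = 6/60 = 0.100000: log2(p) = -3.321928, -p*log2(p) = 0.332193
H = 0.260459 + 0.515505 + 0.163563 + 0.521090 + 0.478064 + 0.332193 = 2.270874

H = 2.2709 bits/symbol


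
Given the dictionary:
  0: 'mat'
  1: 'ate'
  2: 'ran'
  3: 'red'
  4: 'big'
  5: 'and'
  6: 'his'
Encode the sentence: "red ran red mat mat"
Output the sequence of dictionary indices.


Look up each word in the dictionary:
  'red' -> 3
  'ran' -> 2
  'red' -> 3
  'mat' -> 0
  'mat' -> 0

Encoded: [3, 2, 3, 0, 0]


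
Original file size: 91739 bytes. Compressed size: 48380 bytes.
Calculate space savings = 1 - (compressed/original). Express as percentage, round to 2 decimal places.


ratio = compressed/original = 48380/91739 = 0.527366
savings = 1 - ratio = 1 - 0.527366 = 0.472634
as a percentage: 0.472634 * 100 = 47.26%

Space savings = 1 - 48380/91739 = 47.26%


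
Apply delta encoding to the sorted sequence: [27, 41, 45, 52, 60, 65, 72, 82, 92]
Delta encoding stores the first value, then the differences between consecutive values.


First value: 27
Deltas:
  41 - 27 = 14
  45 - 41 = 4
  52 - 45 = 7
  60 - 52 = 8
  65 - 60 = 5
  72 - 65 = 7
  82 - 72 = 10
  92 - 82 = 10


Delta encoded: [27, 14, 4, 7, 8, 5, 7, 10, 10]


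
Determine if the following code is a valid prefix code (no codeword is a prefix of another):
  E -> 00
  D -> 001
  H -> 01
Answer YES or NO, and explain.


Checking each pair (does one codeword prefix another?):
  E='00' vs D='001': prefix -- VIOLATION

NO -- this is NOT a valid prefix code. E (00) is a prefix of D (001).


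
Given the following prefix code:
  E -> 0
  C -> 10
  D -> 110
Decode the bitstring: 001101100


Decoding step by step:
Bits 0 -> E
Bits 0 -> E
Bits 110 -> D
Bits 110 -> D
Bits 0 -> E


Decoded message: EEDDE


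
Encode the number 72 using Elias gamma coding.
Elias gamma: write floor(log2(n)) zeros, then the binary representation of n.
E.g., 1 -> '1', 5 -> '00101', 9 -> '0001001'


num_bits = floor(log2(72)) + 1 = 7
leading_zeros = num_bits - 1 = 6
binary(72) = 1001000

Elias gamma(72) = '000000' + '1001000' = 0000001001000 (13 bits)


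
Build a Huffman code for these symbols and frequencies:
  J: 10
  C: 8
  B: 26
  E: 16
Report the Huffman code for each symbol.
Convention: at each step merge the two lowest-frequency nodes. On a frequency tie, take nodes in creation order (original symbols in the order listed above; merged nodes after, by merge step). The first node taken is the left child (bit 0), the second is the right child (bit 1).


Huffman tree construction:
Step 1: Merge C(8) + J(10) = 18
Step 2: Merge E(16) + (C+J)(18) = 34
Step 3: Merge B(26) + (E+(C+J))(34) = 60
Read each symbol's code off the tree from the root (left child = 0, right child = 1).

Codes:
  J: 111 (length 3)
  C: 110 (length 3)
  B: 0 (length 1)
  E: 10 (length 2)
Average code length: 112/60 = 1.8667 bits/symbol


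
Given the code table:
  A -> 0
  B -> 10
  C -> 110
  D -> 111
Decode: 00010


Decoding:
0 -> A
0 -> A
0 -> A
10 -> B


Result: AAAB


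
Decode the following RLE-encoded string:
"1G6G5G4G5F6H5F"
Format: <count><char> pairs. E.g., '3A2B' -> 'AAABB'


Expanding each <count><char> pair:
  1G -> 'G'
  6G -> 'GGGGGG'
  5G -> 'GGGGG'
  4G -> 'GGGG'
  5F -> 'FFFFF'
  6H -> 'HHHHHH'
  5F -> 'FFFFF'

Decoded = GGGGGGGGGGGGGGGGFFFFFHHHHHHFFFFF


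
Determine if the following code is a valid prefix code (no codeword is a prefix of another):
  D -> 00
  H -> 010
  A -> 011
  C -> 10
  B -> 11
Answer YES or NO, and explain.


Checking each pair (does one codeword prefix another?):
  D='00' vs H='010': no prefix
  D='00' vs A='011': no prefix
  D='00' vs C='10': no prefix
  D='00' vs B='11': no prefix
  H='010' vs D='00': no prefix
  H='010' vs A='011': no prefix
  H='010' vs C='10': no prefix
  H='010' vs B='11': no prefix
  A='011' vs D='00': no prefix
  A='011' vs H='010': no prefix
  A='011' vs C='10': no prefix
  A='011' vs B='11': no prefix
  C='10' vs D='00': no prefix
  C='10' vs H='010': no prefix
  C='10' vs A='011': no prefix
  C='10' vs B='11': no prefix
  B='11' vs D='00': no prefix
  B='11' vs H='010': no prefix
  B='11' vs A='011': no prefix
  B='11' vs C='10': no prefix
No violation found over all pairs.

YES -- this is a valid prefix code. No codeword is a prefix of any other codeword.


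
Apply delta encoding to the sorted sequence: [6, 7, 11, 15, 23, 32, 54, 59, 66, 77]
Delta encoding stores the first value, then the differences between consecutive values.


First value: 6
Deltas:
  7 - 6 = 1
  11 - 7 = 4
  15 - 11 = 4
  23 - 15 = 8
  32 - 23 = 9
  54 - 32 = 22
  59 - 54 = 5
  66 - 59 = 7
  77 - 66 = 11


Delta encoded: [6, 1, 4, 4, 8, 9, 22, 5, 7, 11]


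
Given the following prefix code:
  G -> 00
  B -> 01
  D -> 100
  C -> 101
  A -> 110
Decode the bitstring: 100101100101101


Decoding step by step:
Bits 100 -> D
Bits 101 -> C
Bits 100 -> D
Bits 101 -> C
Bits 101 -> C


Decoded message: DCDCC


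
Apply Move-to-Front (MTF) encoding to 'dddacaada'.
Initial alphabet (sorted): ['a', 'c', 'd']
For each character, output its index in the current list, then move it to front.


MTF encoding:
'd': index 2 in ['a', 'c', 'd'] -> ['d', 'a', 'c']
'd': index 0 in ['d', 'a', 'c'] -> ['d', 'a', 'c']
'd': index 0 in ['d', 'a', 'c'] -> ['d', 'a', 'c']
'a': index 1 in ['d', 'a', 'c'] -> ['a', 'd', 'c']
'c': index 2 in ['a', 'd', 'c'] -> ['c', 'a', 'd']
'a': index 1 in ['c', 'a', 'd'] -> ['a', 'c', 'd']
'a': index 0 in ['a', 'c', 'd'] -> ['a', 'c', 'd']
'd': index 2 in ['a', 'c', 'd'] -> ['d', 'a', 'c']
'a': index 1 in ['d', 'a', 'c'] -> ['a', 'd', 'c']


Output: [2, 0, 0, 1, 2, 1, 0, 2, 1]


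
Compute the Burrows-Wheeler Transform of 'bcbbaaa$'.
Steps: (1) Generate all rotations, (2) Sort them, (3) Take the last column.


Rotations (sorted):
  0: $bcbbaaa -> last char: a
  1: a$bcbbaa -> last char: a
  2: aa$bcbba -> last char: a
  3: aaa$bcbb -> last char: b
  4: baaa$bcb -> last char: b
  5: bbaaa$bc -> last char: c
  6: bcbbaaa$ -> last char: $
  7: cbbaaa$b -> last char: b


BWT = aaabbc$b


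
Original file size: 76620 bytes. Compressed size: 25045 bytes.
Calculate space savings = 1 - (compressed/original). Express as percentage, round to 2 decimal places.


ratio = compressed/original = 25045/76620 = 0.326873
savings = 1 - ratio = 1 - 0.326873 = 0.673127
as a percentage: 0.673127 * 100 = 67.31%

Space savings = 1 - 25045/76620 = 67.31%


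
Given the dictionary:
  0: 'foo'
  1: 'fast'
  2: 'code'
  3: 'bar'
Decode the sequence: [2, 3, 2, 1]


Look up each index in the dictionary:
  2 -> 'code'
  3 -> 'bar'
  2 -> 'code'
  1 -> 'fast'

Decoded: "code bar code fast"


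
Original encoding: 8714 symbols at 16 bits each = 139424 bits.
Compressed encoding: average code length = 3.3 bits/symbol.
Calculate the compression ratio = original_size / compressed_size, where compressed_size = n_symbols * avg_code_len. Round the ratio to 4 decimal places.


original_size = n_symbols * orig_bits = 8714 * 16 = 139424 bits
compressed_size = n_symbols * avg_code_len = 8714 * 3.3 = 28756.2 bits
ratio = original_size / compressed_size = 139424 / 28756.2 = 4.8485

Compression ratio = 4.8485


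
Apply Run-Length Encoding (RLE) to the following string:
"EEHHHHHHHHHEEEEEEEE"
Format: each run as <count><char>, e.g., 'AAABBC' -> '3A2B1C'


Scanning runs left to right:
  i=0: run of 'E' x 2 -> '2E'
  i=2: run of 'H' x 9 -> '9H'
  i=11: run of 'E' x 8 -> '8E'

RLE = 2E9H8E
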